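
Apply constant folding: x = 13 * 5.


13 * 5 = 65 at compile time
Optimized: x = 65


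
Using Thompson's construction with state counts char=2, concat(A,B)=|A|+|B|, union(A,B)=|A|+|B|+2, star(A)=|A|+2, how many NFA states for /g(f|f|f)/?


Syntax tree has 4 char leaf(s), 2 union(s), 0 star(s)
chars contribute 4×2 = 8; each union adds +2; each star adds +2
Total: 8 + 4 + 0 = 12 states


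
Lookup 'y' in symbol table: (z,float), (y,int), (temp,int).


Lookup 'y' → type int


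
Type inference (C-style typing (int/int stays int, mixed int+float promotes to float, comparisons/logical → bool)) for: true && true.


Operand types: bool && bool
Rule: logical operators take bool operands and yield bool
Result type: bool


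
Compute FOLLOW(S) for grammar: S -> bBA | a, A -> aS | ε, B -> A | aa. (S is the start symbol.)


$ ∈ FOLLOW(S). For each A -> αBβ: add FIRST(β)\{ε} to FOLLOW(B); if β nullable, add FOLLOW(A).
FOLLOW(S) = {$, a}


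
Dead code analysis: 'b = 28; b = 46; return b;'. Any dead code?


first assignment to b is overwritten before any read
Dead: 'b = 28'


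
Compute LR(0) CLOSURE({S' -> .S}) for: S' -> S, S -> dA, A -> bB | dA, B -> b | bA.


Start: S' -> .S
For each item with dot before a nonterminal B, add B -> .γ for every B-production
Closure: [S' -> .S, S -> .dA]


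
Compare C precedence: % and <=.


'%' is multiplicative (level 10); '<=' is relational (level 7)
Higher level binds tighter
'%' has higher precedence than '<='


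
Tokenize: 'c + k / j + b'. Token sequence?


Scan left to right, longest-match per lexeme
Tokens: ID(c), OP(+), ID(k), OP(/), ID(j), OP(+), ID(b)


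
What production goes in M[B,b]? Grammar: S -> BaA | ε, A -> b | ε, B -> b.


For [B, b]: 'b' ∈ FIRST(b)
Entry: B -> b


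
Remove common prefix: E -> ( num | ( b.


Common prefix: '('
Factored: E -> ( E', E' -> num | b


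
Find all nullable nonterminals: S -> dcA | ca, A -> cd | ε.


A nonterminal is nullable iff some alternative derives ε (directly, or every symbol in it is nullable)
Nullable: {A}


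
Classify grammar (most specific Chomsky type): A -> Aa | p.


Left-linear: every RHS is a terminal or one nonterminal followed by a terminal
Classification: Type 3 (Regular)


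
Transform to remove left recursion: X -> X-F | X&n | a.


Left-recursive alternatives: X-F, X&n; non-recursive: a
Introduce X': X -> aX', X' -> -FX' | &nX' | ε


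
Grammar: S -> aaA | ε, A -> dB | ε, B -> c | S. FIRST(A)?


Per alternative of A: FIRST(dB) = {d}; FIRST(ε) = {ε}
FIRST(A) = {d, ε}


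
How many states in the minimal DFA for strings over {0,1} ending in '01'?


Track the longest suffix of input matching a prefix of '01': 3 classes (prefixes of length 0..2)
Minimal DFA: 3 states


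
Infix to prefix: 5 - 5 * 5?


'*' binds tighter: tree is (- 5 (* 5 5))
Prefix: - 5 * 5 5


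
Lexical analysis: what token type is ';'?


Pattern: delimiter/punctuation
Type: PUNCTUATION


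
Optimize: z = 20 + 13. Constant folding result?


20 + 13 = 33 at compile time
Optimized: z = 33


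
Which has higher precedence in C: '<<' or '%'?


'%' is multiplicative (level 10); '<<' is shift (level 8)
Higher level binds tighter
'%' has higher precedence than '<<'


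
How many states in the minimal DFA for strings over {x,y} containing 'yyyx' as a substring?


KMP-style automaton: 4 progress states + 1 absorbing accept = 5
Minimal DFA: 5 states


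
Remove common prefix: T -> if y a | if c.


Common prefix: 'if'
Factored: T -> if T', T' -> y a | c


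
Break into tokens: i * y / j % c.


Scan left to right, longest-match per lexeme
Tokens: ID(i), OP(*), ID(y), OP(/), ID(j), OP(%), ID(c)


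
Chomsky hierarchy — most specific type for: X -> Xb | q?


Left-linear: every RHS is a terminal or one nonterminal followed by a terminal
Classification: Type 3 (Regular)


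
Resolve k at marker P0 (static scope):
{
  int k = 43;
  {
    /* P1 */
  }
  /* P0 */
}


k declared in the same block as P0
k = 43


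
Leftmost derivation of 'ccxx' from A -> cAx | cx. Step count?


Derivation: A => cAx => ccxx
Steps: 2


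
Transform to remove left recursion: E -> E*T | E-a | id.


Left-recursive alternatives: E*T, E-a; non-recursive: id
Introduce E': E -> idE', E' -> *TE' | -aE' | ε


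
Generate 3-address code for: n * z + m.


Break into single-operator statements:
t1 = n * z
t2 = t1 + m


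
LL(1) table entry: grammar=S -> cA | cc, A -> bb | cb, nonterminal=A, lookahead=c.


For [A, c]: 'c' ∈ FIRST(cb)
Entry: A -> cb


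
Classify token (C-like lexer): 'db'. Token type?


Pattern: letter/underscore followed by alphanumerics, not a keyword
Type: IDENTIFIER


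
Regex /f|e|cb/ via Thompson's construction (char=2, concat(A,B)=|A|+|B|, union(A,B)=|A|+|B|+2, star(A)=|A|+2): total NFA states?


Syntax tree has 4 char leaf(s), 2 union(s), 0 star(s)
chars contribute 4×2 = 8; each union adds +2; each star adds +2
Total: 8 + 4 + 0 = 12 states


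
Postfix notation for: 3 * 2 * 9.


Left to right (same or higher precedence on left)
Postfix: 3 2 * 9 *


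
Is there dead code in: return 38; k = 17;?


statement follows a return and is unreachable
Dead: 'k = 17'


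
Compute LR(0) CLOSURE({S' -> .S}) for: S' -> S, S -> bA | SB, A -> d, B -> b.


Start: S' -> .S
For each item with dot before a nonterminal B, add B -> .γ for every B-production
Closure: [S' -> .S, S -> .bA, S -> .SB]


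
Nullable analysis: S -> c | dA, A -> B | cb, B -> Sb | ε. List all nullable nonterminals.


A nonterminal is nullable iff some alternative derives ε (directly, or every symbol in it is nullable)
Nullable: {A, B}


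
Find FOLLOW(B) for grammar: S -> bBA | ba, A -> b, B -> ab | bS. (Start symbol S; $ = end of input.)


$ ∈ FOLLOW(S). For each A -> αBβ: add FIRST(β)\{ε} to FOLLOW(B); if β nullable, add FOLLOW(A).
FOLLOW(B) = {b}


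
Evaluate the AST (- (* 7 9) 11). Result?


Evaluate inner: (* 7 9) = 63
Evaluate root: (- 63 11) = 52
Result: 52


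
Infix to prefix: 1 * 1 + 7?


left-to-right (same/higher precedence on left): tree is (+ (* 1 1) 7)
Prefix: + * 1 1 7


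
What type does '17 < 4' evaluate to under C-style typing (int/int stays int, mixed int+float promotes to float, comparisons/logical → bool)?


Operand types: int < int
Rule: comparison yields bool
Result type: bool


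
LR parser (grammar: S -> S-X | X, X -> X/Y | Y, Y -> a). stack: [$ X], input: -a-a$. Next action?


lookahead ∉ {/} so X won't extend; reduce S -> X
Action: reduce (S -> X)


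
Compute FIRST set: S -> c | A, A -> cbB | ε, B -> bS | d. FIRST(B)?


Per alternative of B: FIRST(bS) = {b}; FIRST(d) = {d}
FIRST(B) = {b, d}


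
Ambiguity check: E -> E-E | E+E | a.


'a-a+a' has two parse trees (no precedence encoded between - and +)
Ambiguous


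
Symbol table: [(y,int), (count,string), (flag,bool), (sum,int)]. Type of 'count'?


Lookup 'count' → type string


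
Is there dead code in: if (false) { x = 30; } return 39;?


condition is constant false, so the whole block is unreachable
Dead: 'if (false) { x = 30; }'


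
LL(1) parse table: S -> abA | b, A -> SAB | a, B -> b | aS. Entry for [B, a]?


For [B, a]: 'a' ∈ FIRST(aS)
Entry: B -> aS


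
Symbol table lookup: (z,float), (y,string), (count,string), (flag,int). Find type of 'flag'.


Lookup 'flag' → type int


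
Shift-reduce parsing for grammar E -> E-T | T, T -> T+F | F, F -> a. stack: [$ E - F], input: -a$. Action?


'F' (not preceded by T+) is the handle for T -> F
Action: reduce (T -> F)


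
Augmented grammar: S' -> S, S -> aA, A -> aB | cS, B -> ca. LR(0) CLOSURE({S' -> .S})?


Start: S' -> .S
For each item with dot before a nonterminal B, add B -> .γ for every B-production
Closure: [S' -> .S, S -> .aA]


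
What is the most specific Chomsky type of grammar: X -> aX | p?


Right-linear: every RHS is a terminal or a terminal followed by one nonterminal
Classification: Type 3 (Regular)


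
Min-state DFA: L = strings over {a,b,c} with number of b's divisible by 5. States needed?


Track (count of b) mod 5: states 0..4, accept at 0
Minimal DFA: 5 states


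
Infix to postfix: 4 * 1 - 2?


Left to right (same or higher precedence on left)
Postfix: 4 1 * 2 -


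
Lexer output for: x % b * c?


Scan left to right, longest-match per lexeme
Tokens: ID(x), OP(%), ID(b), OP(*), ID(c)


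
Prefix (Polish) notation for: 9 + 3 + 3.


left-to-right (same/higher precedence on left): tree is (+ (+ 9 3) 3)
Prefix: + + 9 3 3


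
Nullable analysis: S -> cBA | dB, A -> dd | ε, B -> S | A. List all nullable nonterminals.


A nonterminal is nullable iff some alternative derives ε (directly, or every symbol in it is nullable)
Nullable: {A, B}


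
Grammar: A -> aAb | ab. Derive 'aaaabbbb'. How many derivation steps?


Derivation: A => aAb => aaAbb => aaaAbbb => aaaabbbb
Steps: 4


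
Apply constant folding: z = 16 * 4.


16 * 4 = 64 at compile time
Optimized: z = 64


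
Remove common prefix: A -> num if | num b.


Common prefix: 'num'
Factored: A -> num A', A' -> if | b


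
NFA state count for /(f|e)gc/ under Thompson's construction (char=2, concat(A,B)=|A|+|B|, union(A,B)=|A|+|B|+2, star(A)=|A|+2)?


Syntax tree has 4 char leaf(s), 1 union(s), 0 star(s)
chars contribute 4×2 = 8; each union adds +2; each star adds +2
Total: 8 + 2 + 0 = 10 states


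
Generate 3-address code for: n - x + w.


Break into single-operator statements:
t1 = n - x
t2 = t1 + w


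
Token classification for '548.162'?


Pattern: digits with a decimal point
Type: FLOAT_LITERAL


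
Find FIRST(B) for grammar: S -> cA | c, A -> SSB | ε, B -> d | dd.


Per alternative of B: FIRST(d) = {d}; FIRST(dd) = {d}
FIRST(B) = {d}


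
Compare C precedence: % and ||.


'%' is multiplicative (level 10); '||' is logical OR (level 1)
Higher level binds tighter
'%' has higher precedence than '||'


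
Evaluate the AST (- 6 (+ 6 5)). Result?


Evaluate inner: (+ 6 5) = 11
Evaluate root: (- 6 11) = -5
Result: -5


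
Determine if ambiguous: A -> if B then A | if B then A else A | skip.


dangling else: 'if B then if B then skip else skip' parses two ways
Ambiguous


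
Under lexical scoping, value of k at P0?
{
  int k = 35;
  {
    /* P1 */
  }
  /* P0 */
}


k declared in the same block as P0
k = 35


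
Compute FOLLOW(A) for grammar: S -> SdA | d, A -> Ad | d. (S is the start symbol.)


$ ∈ FOLLOW(S). For each A -> αBβ: add FIRST(β)\{ε} to FOLLOW(B); if β nullable, add FOLLOW(A).
FOLLOW(A) = {$, d}


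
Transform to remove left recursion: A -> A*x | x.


Left-recursive alternatives: A*x; non-recursive: x
Introduce A': A -> xA', A' -> *xA' | ε


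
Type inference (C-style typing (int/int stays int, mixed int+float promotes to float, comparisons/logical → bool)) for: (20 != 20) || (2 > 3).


Operand types: bool || bool
Rule: logical operators take bool operands and yield bool
Result type: bool


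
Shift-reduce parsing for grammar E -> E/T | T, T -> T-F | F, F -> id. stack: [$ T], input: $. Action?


lookahead ∉ {-} so T won't extend; reduce E -> T
Action: reduce (E -> T)


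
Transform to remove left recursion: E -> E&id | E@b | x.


Left-recursive alternatives: E&id, E@b; non-recursive: x
Introduce E': E -> xE', E' -> &idE' | @bE' | ε


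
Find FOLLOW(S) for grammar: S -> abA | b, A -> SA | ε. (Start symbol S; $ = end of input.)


$ ∈ FOLLOW(S). For each A -> αBβ: add FIRST(β)\{ε} to FOLLOW(B); if β nullable, add FOLLOW(A).
FOLLOW(S) = {$, a, b}


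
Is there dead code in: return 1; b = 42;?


statement follows a return and is unreachable
Dead: 'b = 42'


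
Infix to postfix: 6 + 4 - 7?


Left to right (same or higher precedence on left)
Postfix: 6 4 + 7 -


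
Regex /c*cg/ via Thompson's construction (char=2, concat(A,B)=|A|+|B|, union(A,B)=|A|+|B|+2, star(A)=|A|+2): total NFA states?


Syntax tree has 3 char leaf(s), 0 union(s), 1 star(s)
chars contribute 3×2 = 6; each union adds +2; each star adds +2
Total: 6 + 0 + 2 = 8 states


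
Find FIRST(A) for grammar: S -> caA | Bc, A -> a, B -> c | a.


Per alternative of A: FIRST(a) = {a}
FIRST(A) = {a}


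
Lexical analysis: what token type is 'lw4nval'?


Pattern: letter/underscore followed by alphanumerics, not a keyword
Type: IDENTIFIER


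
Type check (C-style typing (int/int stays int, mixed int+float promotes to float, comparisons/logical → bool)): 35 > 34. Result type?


Operand types: int > int
Rule: comparison yields bool
Result type: bool


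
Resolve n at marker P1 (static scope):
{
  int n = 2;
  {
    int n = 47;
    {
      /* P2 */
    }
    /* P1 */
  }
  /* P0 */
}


n declared in the same block as P1
n = 47


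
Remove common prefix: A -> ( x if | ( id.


Common prefix: '('
Factored: A -> ( A', A' -> x if | id


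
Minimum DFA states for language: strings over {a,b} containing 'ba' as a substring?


KMP-style automaton: 2 progress states + 1 absorbing accept = 3
Minimal DFA: 3 states


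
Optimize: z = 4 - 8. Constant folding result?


4 - 8 = -4 at compile time
Optimized: z = -4


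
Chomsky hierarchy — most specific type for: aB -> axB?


LHS has context (more than one symbol) and |LHS| ≤ |RHS|
Classification: Type 1 (Context-Sensitive)


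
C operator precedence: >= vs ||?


'>=' is relational (level 7); '||' is logical OR (level 1)
Higher level binds tighter
'>=' has higher precedence than '||'


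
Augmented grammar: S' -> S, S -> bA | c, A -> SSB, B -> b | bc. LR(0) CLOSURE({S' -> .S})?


Start: S' -> .S
For each item with dot before a nonterminal B, add B -> .γ for every B-production
Closure: [S' -> .S, S -> .bA, S -> .c]


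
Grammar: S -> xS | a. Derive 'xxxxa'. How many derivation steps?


Derivation: S => xS => xxS => xxxS => xxxxS => xxxxa
Steps: 5


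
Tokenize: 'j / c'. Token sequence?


Scan left to right, longest-match per lexeme
Tokens: ID(j), OP(/), ID(c)


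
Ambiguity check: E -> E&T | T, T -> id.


precedence layered via separate nonterminal T: deterministic
Unambiguous


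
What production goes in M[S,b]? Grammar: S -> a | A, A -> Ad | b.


For [S, b]: 'b' ∈ FIRST(A)
Entry: S -> A


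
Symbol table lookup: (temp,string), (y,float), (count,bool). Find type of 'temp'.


Lookup 'temp' → type string


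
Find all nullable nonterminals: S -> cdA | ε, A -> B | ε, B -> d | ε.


A nonterminal is nullable iff some alternative derives ε (directly, or every symbol in it is nullable)
Nullable: {A, B, S}


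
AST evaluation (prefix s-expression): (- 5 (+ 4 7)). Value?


Evaluate inner: (+ 4 7) = 11
Evaluate root: (- 5 11) = -6
Result: -6


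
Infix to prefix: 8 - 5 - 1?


left-to-right (same/higher precedence on left): tree is (- (- 8 5) 1)
Prefix: - - 8 5 1


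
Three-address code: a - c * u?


Break into single-operator statements:
t1 = c * u
t2 = a - t1


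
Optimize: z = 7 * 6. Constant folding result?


7 * 6 = 42 at compile time
Optimized: z = 42


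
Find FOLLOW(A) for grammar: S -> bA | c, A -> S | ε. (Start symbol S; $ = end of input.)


$ ∈ FOLLOW(S). For each A -> αBβ: add FIRST(β)\{ε} to FOLLOW(B); if β nullable, add FOLLOW(A).
FOLLOW(A) = {$}


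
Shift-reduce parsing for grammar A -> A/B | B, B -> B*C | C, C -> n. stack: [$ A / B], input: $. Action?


handle 'A/B' on top; lookahead ∈ FOLLOW(A) = {/, $}
Action: reduce (A -> A/B)


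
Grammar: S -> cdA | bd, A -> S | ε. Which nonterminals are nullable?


A nonterminal is nullable iff some alternative derives ε (directly, or every symbol in it is nullable)
Nullable: {A}


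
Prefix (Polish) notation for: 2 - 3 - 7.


left-to-right (same/higher precedence on left): tree is (- (- 2 3) 7)
Prefix: - - 2 3 7


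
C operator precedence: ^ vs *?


'*' is multiplicative (level 10); '^' is bitwise XOR (level 4)
Higher level binds tighter
'*' has higher precedence than '^'


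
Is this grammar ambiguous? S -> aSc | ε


balanced a^n…c^n: each string has a unique parse
Unambiguous


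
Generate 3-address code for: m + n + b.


Break into single-operator statements:
t1 = m + n
t2 = t1 + b


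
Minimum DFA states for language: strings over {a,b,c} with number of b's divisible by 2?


Track (count of b) mod 2: states 0..1, accept at 0
Minimal DFA: 2 states


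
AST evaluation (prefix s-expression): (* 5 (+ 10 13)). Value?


Evaluate inner: (+ 10 13) = 23
Evaluate root: (* 5 23) = 115
Result: 115


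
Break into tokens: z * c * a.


Scan left to right, longest-match per lexeme
Tokens: ID(z), OP(*), ID(c), OP(*), ID(a)


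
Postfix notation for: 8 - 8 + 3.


Left to right (same or higher precedence on left)
Postfix: 8 8 - 3 +


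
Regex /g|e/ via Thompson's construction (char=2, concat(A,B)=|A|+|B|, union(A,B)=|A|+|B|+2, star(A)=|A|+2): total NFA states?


Syntax tree has 2 char leaf(s), 1 union(s), 0 star(s)
chars contribute 2×2 = 4; each union adds +2; each star adds +2
Total: 4 + 2 + 0 = 6 states


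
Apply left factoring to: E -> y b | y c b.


Common prefix: 'y'
Factored: E -> y E', E' -> b | c b


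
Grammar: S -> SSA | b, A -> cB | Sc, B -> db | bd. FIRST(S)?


Per alternative of S: FIRST(SSA) = {b}; FIRST(b) = {b}
FIRST(S) = {b}


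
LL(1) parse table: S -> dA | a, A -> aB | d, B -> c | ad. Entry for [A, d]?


For [A, d]: 'd' ∈ FIRST(d)
Entry: A -> d


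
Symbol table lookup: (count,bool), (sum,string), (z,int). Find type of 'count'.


Lookup 'count' → type bool


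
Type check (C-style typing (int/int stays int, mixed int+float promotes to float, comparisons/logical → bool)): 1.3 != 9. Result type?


Operand types: float != int
Rule: comparison yields bool
Result type: bool


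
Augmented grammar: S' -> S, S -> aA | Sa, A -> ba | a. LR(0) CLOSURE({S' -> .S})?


Start: S' -> .S
For each item with dot before a nonterminal B, add B -> .γ for every B-production
Closure: [S' -> .S, S -> .aA, S -> .Sa]


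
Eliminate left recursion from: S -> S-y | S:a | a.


Left-recursive alternatives: S-y, S:a; non-recursive: a
Introduce S': S -> aS', S' -> -yS' | :aS' | ε


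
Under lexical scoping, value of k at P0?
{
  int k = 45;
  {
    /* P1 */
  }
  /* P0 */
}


k declared in the same block as P0
k = 45


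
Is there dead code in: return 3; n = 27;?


statement follows a return and is unreachable
Dead: 'n = 27'


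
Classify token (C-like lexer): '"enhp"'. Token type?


Pattern: double-quoted sequence
Type: STRING_LITERAL


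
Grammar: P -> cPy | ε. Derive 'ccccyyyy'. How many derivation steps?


Derivation: P => cPy => ccPyy => cccPyyy => ccccPyyyy => ccccyyyy
Steps: 5


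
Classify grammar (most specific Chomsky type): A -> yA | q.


Right-linear: every RHS is a terminal or a terminal followed by one nonterminal
Classification: Type 3 (Regular)


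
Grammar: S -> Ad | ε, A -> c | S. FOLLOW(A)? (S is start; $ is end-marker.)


$ ∈ FOLLOW(S). For each A -> αBβ: add FIRST(β)\{ε} to FOLLOW(B); if β nullable, add FOLLOW(A).
FOLLOW(A) = {d}


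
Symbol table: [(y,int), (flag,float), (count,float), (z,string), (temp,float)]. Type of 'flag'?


Lookup 'flag' → type float


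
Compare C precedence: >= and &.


'>=' is relational (level 7); '&' is bitwise AND (level 5)
Higher level binds tighter
'>=' has higher precedence than '&'


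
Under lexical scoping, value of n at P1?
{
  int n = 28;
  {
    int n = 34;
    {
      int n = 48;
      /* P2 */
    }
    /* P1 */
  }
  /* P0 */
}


n declared in the same block as P1
n = 34


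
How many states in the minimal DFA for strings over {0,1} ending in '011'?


Track the longest suffix of input matching a prefix of '011': 4 classes (prefixes of length 0..3)
Minimal DFA: 4 states


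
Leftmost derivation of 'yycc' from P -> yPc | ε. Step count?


Derivation: P => yPc => yyPcc => yycc
Steps: 3


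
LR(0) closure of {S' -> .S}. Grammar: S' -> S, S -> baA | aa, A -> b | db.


Start: S' -> .S
For each item with dot before a nonterminal B, add B -> .γ for every B-production
Closure: [S' -> .S, S -> .baA, S -> .aa]


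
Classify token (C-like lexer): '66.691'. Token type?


Pattern: digits with a decimal point
Type: FLOAT_LITERAL


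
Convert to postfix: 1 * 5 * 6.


Left to right (same or higher precedence on left)
Postfix: 1 5 * 6 *


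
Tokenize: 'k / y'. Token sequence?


Scan left to right, longest-match per lexeme
Tokens: ID(k), OP(/), ID(y)


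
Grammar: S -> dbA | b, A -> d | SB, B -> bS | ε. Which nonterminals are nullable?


A nonterminal is nullable iff some alternative derives ε (directly, or every symbol in it is nullable)
Nullable: {B}


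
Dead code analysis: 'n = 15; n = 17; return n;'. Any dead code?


first assignment to n is overwritten before any read
Dead: 'n = 15'


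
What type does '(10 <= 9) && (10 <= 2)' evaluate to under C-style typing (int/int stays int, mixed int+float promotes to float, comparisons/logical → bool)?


Operand types: bool && bool
Rule: logical operators take bool operands and yield bool
Result type: bool


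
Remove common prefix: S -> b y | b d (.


Common prefix: 'b'
Factored: S -> b S', S' -> y | d (


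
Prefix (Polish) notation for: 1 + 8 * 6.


'*' binds tighter: tree is (+ 1 (* 8 6))
Prefix: + 1 * 8 6


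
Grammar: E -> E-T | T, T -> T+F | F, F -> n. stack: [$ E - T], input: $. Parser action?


handle 'E-T' on top; lookahead ∈ FOLLOW(E) = {-, $}
Action: reduce (E -> E-T)


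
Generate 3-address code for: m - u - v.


Break into single-operator statements:
t1 = m - u
t2 = t1 - v


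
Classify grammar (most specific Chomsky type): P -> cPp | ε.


Single nonterminal LHS, but c^n p^n is not regular
Classification: Type 2 (Context-Free)


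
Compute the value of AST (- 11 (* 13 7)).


Evaluate inner: (* 13 7) = 91
Evaluate root: (- 11 91) = -80
Result: -80


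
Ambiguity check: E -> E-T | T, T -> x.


precedence layered via separate nonterminal T: deterministic
Unambiguous


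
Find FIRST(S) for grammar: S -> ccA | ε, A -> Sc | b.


Per alternative of S: FIRST(ccA) = {c}; FIRST(ε) = {ε}
FIRST(S) = {c, ε}


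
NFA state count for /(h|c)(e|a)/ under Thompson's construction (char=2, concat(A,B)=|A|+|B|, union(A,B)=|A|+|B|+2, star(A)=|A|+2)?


Syntax tree has 4 char leaf(s), 2 union(s), 0 star(s)
chars contribute 4×2 = 8; each union adds +2; each star adds +2
Total: 8 + 4 + 0 = 12 states


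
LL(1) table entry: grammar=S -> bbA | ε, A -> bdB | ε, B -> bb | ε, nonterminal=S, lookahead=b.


For [S, b]: 'b' ∈ FIRST(bbA)
Entry: S -> bbA


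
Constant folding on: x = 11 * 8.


11 * 8 = 88 at compile time
Optimized: x = 88


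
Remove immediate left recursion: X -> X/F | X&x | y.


Left-recursive alternatives: X/F, X&x; non-recursive: y
Introduce X': X -> yX', X' -> /FX' | &xX' | ε


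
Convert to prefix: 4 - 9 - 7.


left-to-right (same/higher precedence on left): tree is (- (- 4 9) 7)
Prefix: - - 4 9 7


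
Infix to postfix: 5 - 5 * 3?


* has higher precedence, evaluate 5*3 first
Postfix: 5 5 3 * -


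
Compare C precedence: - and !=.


'-' is additive (level 9); '!=' is equality (level 6)
Higher level binds tighter
'-' has higher precedence than '!='


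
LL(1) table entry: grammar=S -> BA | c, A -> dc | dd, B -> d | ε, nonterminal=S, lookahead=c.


For [S, c]: 'c' ∈ FIRST(c)
Entry: S -> c


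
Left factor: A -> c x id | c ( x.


Common prefix: 'c'
Factored: A -> c A', A' -> x id | ( x


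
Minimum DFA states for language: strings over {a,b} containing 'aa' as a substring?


KMP-style automaton: 2 progress states + 1 absorbing accept = 3
Minimal DFA: 3 states


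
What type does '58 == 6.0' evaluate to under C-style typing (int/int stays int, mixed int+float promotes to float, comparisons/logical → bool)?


Operand types: int == float
Rule: comparison yields bool
Result type: bool


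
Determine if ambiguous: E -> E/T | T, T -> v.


precedence layered via separate nonterminal T: deterministic
Unambiguous


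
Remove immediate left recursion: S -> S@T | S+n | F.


Left-recursive alternatives: S@T, S+n; non-recursive: F
Introduce S': S -> FS', S' -> @TS' | +nS' | ε


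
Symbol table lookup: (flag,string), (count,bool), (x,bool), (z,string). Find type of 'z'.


Lookup 'z' → type string


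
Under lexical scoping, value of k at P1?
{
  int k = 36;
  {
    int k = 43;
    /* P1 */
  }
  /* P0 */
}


k declared in the same block as P1
k = 43


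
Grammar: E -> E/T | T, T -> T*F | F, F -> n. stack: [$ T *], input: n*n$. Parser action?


no handle; shift 'n'
Action: shift


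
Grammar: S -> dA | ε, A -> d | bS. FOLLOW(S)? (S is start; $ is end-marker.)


$ ∈ FOLLOW(S). For each A -> αBβ: add FIRST(β)\{ε} to FOLLOW(B); if β nullable, add FOLLOW(A).
FOLLOW(S) = {$}


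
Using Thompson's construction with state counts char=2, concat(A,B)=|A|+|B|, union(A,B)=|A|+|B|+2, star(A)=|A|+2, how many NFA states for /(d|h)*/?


Syntax tree has 2 char leaf(s), 1 union(s), 1 star(s)
chars contribute 2×2 = 4; each union adds +2; each star adds +2
Total: 4 + 2 + 2 = 8 states


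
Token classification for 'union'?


Pattern: reserved word
Type: KEYWORD


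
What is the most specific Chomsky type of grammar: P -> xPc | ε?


Single nonterminal LHS, but x^n c^n is not regular
Classification: Type 2 (Context-Free)


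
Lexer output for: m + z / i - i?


Scan left to right, longest-match per lexeme
Tokens: ID(m), OP(+), ID(z), OP(/), ID(i), OP(-), ID(i)


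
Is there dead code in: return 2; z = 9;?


statement follows a return and is unreachable
Dead: 'z = 9'


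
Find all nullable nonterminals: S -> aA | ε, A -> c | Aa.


A nonterminal is nullable iff some alternative derives ε (directly, or every symbol in it is nullable)
Nullable: {S}


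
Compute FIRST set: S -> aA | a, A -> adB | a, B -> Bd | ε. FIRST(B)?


Per alternative of B: FIRST(Bd) = {d}; FIRST(ε) = {ε}
FIRST(B) = {d, ε}


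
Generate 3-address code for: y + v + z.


Break into single-operator statements:
t1 = y + v
t2 = t1 + z


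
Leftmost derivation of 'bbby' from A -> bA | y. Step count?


Derivation: A => bA => bbA => bbbA => bbby
Steps: 4


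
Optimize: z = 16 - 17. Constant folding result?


16 - 17 = -1 at compile time
Optimized: z = -1


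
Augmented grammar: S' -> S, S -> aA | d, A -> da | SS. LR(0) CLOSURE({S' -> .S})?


Start: S' -> .S
For each item with dot before a nonterminal B, add B -> .γ for every B-production
Closure: [S' -> .S, S -> .aA, S -> .d]


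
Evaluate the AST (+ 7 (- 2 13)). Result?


Evaluate inner: (- 2 13) = -11
Evaluate root: (+ 7 -11) = -4
Result: -4


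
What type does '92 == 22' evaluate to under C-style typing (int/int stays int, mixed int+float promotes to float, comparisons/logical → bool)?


Operand types: int == int
Rule: comparison yields bool
Result type: bool


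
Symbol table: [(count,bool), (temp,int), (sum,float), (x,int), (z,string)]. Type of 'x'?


Lookup 'x' → type int


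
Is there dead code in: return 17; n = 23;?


statement follows a return and is unreachable
Dead: 'n = 23'


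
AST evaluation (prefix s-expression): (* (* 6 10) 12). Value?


Evaluate inner: (* 6 10) = 60
Evaluate root: (* 60 12) = 720
Result: 720


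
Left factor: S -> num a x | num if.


Common prefix: 'num'
Factored: S -> num S', S' -> a x | if


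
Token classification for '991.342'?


Pattern: digits with a decimal point
Type: FLOAT_LITERAL


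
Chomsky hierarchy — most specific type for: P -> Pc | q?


Left-linear: every RHS is a terminal or one nonterminal followed by a terminal
Classification: Type 3 (Regular)


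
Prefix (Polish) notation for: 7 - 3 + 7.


left-to-right (same/higher precedence on left): tree is (+ (- 7 3) 7)
Prefix: + - 7 3 7


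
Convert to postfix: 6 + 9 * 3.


* has higher precedence, evaluate 9*3 first
Postfix: 6 9 3 * +


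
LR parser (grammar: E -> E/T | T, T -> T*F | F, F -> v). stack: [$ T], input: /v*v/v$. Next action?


lookahead ∉ {*} so T won't extend; reduce E -> T
Action: reduce (E -> T)


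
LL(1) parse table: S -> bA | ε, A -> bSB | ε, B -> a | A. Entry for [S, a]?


For [S, a]: ε is nullable and 'a' ∈ FOLLOW(S)
Entry: S -> ε


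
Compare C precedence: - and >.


'-' is additive (level 9); '>' is relational (level 7)
Higher level binds tighter
'-' has higher precedence than '>'


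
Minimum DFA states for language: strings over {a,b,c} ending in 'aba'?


Track the longest suffix of input matching a prefix of 'aba': 4 classes (prefixes of length 0..3)
Minimal DFA: 4 states


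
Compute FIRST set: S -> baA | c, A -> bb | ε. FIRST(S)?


Per alternative of S: FIRST(baA) = {b}; FIRST(c) = {c}
FIRST(S) = {b, c}


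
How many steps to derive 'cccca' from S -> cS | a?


Derivation: S => cS => ccS => cccS => ccccS => cccca
Steps: 5


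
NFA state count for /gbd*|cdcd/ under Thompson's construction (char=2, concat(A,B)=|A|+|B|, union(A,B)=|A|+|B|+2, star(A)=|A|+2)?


Syntax tree has 7 char leaf(s), 1 union(s), 1 star(s)
chars contribute 7×2 = 14; each union adds +2; each star adds +2
Total: 14 + 2 + 2 = 18 states


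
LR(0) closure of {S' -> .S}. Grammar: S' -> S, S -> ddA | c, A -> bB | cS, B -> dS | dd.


Start: S' -> .S
For each item with dot before a nonterminal B, add B -> .γ for every B-production
Closure: [S' -> .S, S -> .ddA, S -> .c]


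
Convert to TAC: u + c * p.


Break into single-operator statements:
t1 = c * p
t2 = u + t1


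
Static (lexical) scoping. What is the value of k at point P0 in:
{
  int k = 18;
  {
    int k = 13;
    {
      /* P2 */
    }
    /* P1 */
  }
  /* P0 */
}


k declared in the same block as P0
k = 18


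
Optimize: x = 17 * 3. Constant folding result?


17 * 3 = 51 at compile time
Optimized: x = 51


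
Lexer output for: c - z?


Scan left to right, longest-match per lexeme
Tokens: ID(c), OP(-), ID(z)


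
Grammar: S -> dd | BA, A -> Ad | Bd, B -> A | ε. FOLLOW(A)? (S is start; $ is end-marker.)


$ ∈ FOLLOW(S). For each A -> αBβ: add FIRST(β)\{ε} to FOLLOW(B); if β nullable, add FOLLOW(A).
FOLLOW(A) = {$, d}


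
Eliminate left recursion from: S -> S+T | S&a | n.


Left-recursive alternatives: S+T, S&a; non-recursive: n
Introduce S': S -> nS', S' -> +TS' | &aS' | ε


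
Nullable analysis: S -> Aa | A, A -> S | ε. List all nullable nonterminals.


A nonterminal is nullable iff some alternative derives ε (directly, or every symbol in it is nullable)
Nullable: {A, S}


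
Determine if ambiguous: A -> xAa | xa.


balanced x^n…a^n: each string has a unique parse
Unambiguous


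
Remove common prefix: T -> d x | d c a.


Common prefix: 'd'
Factored: T -> d T', T' -> x | c a


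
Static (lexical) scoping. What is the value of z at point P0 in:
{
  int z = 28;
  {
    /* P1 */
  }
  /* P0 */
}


z declared in the same block as P0
z = 28


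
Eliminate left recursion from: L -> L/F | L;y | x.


Left-recursive alternatives: L/F, L;y; non-recursive: x
Introduce L': L -> xL', L' -> /FL' | ;yL' | ε


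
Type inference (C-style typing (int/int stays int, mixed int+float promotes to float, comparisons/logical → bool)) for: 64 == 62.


Operand types: int == int
Rule: comparison yields bool
Result type: bool


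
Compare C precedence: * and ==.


'*' is multiplicative (level 10); '==' is equality (level 6)
Higher level binds tighter
'*' has higher precedence than '=='


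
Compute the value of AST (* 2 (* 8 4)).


Evaluate inner: (* 8 4) = 32
Evaluate root: (* 2 32) = 64
Result: 64


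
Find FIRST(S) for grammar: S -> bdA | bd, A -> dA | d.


Per alternative of S: FIRST(bdA) = {b}; FIRST(bd) = {b}
FIRST(S) = {b}


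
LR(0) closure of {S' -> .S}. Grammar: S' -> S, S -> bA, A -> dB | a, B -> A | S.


Start: S' -> .S
For each item with dot before a nonterminal B, add B -> .γ for every B-production
Closure: [S' -> .S, S -> .bA]


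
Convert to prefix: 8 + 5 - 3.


left-to-right (same/higher precedence on left): tree is (- (+ 8 5) 3)
Prefix: - + 8 5 3


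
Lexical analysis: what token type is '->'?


Pattern: operator symbol
Type: OPERATOR


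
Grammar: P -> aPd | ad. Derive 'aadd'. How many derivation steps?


Derivation: P => aPd => aadd
Steps: 2


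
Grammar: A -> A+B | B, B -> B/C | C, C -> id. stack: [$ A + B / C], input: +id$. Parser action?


handle 'B/C' on top
Action: reduce (B -> B/C)


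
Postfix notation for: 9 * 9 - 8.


Left to right (same or higher precedence on left)
Postfix: 9 9 * 8 -


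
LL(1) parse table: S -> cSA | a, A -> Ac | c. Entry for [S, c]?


For [S, c]: 'c' ∈ FIRST(cSA)
Entry: S -> cSA


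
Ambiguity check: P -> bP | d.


right-linear, alternatives start with distinct terminals 'b' vs 'd': unique leftmost derivation
Unambiguous


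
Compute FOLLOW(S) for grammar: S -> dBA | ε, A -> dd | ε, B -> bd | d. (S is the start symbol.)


$ ∈ FOLLOW(S). For each A -> αBβ: add FIRST(β)\{ε} to FOLLOW(B); if β nullable, add FOLLOW(A).
FOLLOW(S) = {$}


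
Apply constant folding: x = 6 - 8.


6 - 8 = -2 at compile time
Optimized: x = -2


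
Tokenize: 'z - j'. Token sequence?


Scan left to right, longest-match per lexeme
Tokens: ID(z), OP(-), ID(j)


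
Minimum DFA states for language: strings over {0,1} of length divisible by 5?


Track length mod 5: states 0..4, accept at 0
Minimal DFA: 5 states


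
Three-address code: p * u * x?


Break into single-operator statements:
t1 = p * u
t2 = t1 * x


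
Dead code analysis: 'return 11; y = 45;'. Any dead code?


statement follows a return and is unreachable
Dead: 'y = 45'


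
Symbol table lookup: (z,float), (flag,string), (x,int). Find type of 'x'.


Lookup 'x' → type int


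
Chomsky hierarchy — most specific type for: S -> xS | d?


Right-linear: every RHS is a terminal or a terminal followed by one nonterminal
Classification: Type 3 (Regular)


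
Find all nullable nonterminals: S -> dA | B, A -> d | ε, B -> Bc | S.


A nonterminal is nullable iff some alternative derives ε (directly, or every symbol in it is nullable)
Nullable: {A}


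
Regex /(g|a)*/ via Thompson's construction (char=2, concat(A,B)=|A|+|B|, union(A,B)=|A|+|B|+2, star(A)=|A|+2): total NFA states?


Syntax tree has 2 char leaf(s), 1 union(s), 1 star(s)
chars contribute 2×2 = 4; each union adds +2; each star adds +2
Total: 4 + 2 + 2 = 8 states


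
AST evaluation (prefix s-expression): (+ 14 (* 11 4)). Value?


Evaluate inner: (* 11 4) = 44
Evaluate root: (+ 14 44) = 58
Result: 58


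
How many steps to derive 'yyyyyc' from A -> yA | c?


Derivation: A => yA => yyA => yyyA => yyyyA => yyyyyA => yyyyyc
Steps: 6


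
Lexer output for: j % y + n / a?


Scan left to right, longest-match per lexeme
Tokens: ID(j), OP(%), ID(y), OP(+), ID(n), OP(/), ID(a)


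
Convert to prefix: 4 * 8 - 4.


left-to-right (same/higher precedence on left): tree is (- (* 4 8) 4)
Prefix: - * 4 8 4


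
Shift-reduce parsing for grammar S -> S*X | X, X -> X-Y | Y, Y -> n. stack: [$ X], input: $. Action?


lookahead ∉ {-} so X won't extend; reduce S -> X
Action: reduce (S -> X)


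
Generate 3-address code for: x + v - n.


Break into single-operator statements:
t1 = x + v
t2 = t1 - n


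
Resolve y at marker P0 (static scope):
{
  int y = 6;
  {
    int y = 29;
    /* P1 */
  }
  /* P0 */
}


y declared in the same block as P0
y = 6


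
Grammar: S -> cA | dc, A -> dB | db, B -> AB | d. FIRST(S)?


Per alternative of S: FIRST(cA) = {c}; FIRST(dc) = {d}
FIRST(S) = {c, d}


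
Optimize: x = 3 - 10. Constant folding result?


3 - 10 = -7 at compile time
Optimized: x = -7


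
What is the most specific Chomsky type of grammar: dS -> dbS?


LHS has context (more than one symbol) and |LHS| ≤ |RHS|
Classification: Type 1 (Context-Sensitive)


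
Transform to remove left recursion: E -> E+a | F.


Left-recursive alternatives: E+a; non-recursive: F
Introduce E': E -> FE', E' -> +aE' | ε


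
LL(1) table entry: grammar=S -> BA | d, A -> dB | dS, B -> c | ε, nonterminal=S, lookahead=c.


For [S, c]: 'c' ∈ FIRST(BA)
Entry: S -> BA


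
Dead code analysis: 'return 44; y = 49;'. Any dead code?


statement follows a return and is unreachable
Dead: 'y = 49'


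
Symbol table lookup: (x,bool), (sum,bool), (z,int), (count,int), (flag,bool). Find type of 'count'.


Lookup 'count' → type int


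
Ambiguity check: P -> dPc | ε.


balanced d^n…c^n: each string has a unique parse
Unambiguous


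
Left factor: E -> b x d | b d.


Common prefix: 'b'
Factored: E -> b E', E' -> x d | d


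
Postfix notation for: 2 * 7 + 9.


Left to right (same or higher precedence on left)
Postfix: 2 7 * 9 +


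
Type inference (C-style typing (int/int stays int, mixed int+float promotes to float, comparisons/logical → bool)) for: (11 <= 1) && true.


Operand types: bool && bool
Rule: logical operators take bool operands and yield bool
Result type: bool


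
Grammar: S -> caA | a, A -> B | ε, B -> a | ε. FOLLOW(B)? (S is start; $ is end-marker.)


$ ∈ FOLLOW(S). For each A -> αBβ: add FIRST(β)\{ε} to FOLLOW(B); if β nullable, add FOLLOW(A).
FOLLOW(B) = {$}


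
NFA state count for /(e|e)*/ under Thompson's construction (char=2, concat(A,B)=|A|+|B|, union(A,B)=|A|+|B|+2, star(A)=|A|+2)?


Syntax tree has 2 char leaf(s), 1 union(s), 1 star(s)
chars contribute 2×2 = 4; each union adds +2; each star adds +2
Total: 4 + 2 + 2 = 8 states


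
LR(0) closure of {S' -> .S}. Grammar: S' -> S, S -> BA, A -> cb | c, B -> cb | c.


Start: S' -> .S
For each item with dot before a nonterminal B, add B -> .γ for every B-production
Closure: [S' -> .S, S -> .BA, B -> .cb, B -> .c]


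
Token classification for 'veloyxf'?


Pattern: letter/underscore followed by alphanumerics, not a keyword
Type: IDENTIFIER


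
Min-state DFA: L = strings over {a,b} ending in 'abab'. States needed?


Track the longest suffix of input matching a prefix of 'abab': 5 classes (prefixes of length 0..4)
Minimal DFA: 5 states


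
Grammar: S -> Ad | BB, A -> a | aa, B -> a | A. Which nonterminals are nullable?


A nonterminal is nullable iff some alternative derives ε (directly, or every symbol in it is nullable)
Nullable: {}


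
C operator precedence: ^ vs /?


'/' is multiplicative (level 10); '^' is bitwise XOR (level 4)
Higher level binds tighter
'/' has higher precedence than '^'


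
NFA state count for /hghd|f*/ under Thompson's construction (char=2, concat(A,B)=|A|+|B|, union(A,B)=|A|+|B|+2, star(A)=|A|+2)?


Syntax tree has 5 char leaf(s), 1 union(s), 1 star(s)
chars contribute 5×2 = 10; each union adds +2; each star adds +2
Total: 10 + 2 + 2 = 14 states
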